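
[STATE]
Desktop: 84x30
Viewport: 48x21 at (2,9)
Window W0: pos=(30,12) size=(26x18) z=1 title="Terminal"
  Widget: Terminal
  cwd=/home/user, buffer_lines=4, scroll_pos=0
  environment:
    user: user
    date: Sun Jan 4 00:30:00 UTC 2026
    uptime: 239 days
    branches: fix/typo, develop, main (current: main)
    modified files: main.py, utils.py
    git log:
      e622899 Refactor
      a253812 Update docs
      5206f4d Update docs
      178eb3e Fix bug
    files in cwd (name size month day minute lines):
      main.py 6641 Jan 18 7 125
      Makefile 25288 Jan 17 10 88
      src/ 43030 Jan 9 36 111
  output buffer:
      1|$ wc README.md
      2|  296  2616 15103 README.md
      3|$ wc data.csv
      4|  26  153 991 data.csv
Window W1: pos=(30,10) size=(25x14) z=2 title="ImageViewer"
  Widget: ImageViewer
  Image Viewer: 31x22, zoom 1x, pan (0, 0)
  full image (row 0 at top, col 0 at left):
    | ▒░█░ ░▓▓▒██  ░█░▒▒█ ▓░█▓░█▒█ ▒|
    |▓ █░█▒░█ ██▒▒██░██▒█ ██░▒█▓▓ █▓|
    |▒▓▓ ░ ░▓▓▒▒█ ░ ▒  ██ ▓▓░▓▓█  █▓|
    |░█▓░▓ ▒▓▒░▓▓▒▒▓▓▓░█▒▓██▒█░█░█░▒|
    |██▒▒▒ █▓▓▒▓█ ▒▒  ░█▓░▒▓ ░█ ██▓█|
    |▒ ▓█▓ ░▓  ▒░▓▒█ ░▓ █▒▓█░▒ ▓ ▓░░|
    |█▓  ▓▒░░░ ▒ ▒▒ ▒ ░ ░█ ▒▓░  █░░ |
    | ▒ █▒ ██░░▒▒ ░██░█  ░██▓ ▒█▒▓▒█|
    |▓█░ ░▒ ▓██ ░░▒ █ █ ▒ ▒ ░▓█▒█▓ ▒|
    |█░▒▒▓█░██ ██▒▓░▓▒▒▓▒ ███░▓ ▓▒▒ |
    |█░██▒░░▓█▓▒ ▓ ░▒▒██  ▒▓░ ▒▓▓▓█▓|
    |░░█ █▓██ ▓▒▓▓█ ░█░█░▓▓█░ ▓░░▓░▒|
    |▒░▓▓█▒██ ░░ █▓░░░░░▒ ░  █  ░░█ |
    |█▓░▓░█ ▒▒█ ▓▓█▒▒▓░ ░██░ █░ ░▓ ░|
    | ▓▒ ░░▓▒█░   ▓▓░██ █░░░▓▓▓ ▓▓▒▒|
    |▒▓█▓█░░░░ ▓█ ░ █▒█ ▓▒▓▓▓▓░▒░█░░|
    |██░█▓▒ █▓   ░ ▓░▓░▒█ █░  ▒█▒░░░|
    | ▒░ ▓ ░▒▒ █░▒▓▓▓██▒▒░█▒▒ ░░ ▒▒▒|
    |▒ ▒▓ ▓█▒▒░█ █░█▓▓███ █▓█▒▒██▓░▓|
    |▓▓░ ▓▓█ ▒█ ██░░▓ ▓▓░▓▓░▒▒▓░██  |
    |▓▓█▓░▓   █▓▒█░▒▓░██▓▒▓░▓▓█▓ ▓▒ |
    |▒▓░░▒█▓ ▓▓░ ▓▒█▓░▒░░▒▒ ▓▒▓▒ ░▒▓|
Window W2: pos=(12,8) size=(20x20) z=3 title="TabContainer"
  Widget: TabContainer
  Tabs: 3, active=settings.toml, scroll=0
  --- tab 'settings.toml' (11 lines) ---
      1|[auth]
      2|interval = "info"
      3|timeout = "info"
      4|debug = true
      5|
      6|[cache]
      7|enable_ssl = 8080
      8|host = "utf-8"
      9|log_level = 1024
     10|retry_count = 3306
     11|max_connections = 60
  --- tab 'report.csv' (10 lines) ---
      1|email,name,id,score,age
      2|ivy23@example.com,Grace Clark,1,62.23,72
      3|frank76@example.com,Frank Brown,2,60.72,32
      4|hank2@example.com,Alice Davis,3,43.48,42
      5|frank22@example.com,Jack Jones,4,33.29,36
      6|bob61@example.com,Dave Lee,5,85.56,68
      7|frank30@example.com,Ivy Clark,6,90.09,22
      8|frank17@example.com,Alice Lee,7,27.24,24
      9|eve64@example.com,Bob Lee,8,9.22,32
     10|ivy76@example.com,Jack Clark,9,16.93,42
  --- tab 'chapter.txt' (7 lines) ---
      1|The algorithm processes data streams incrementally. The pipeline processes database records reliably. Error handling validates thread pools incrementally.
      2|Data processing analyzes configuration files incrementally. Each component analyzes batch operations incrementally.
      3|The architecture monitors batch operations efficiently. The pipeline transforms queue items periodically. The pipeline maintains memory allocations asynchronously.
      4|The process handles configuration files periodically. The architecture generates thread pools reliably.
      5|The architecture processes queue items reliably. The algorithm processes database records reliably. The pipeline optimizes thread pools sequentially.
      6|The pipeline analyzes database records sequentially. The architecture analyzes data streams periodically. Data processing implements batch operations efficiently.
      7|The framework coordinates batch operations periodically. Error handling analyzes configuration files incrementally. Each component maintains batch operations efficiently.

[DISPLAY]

          ┃ TabContainer     ┃                  
          ┠──────────────────┨━━━━━━━━━━━━━━━━━━
          ┃[settings.toml]│ r┃ImageViewer       
          ┃──────────────────┃──────────────────
          ┃[auth]            ┃▒░█░ ░▓▓▒██  ░█░▒▒
          ┃interval = "info" ┃ █░█▒░█ ██▒▒██░██▒
          ┃timeout = "info"  ┃▓▓ ░ ░▓▓▒▒█ ░ ▒  █
          ┃debug = true      ┃█▓░▓ ▒▓▒░▓▓▒▒▓▓▓░█
          ┃                  ┃█▒▒▒ █▓▓▒▓█ ▒▒  ░█
          ┃[cache]           ┃ ▓█▓ ░▓  ▒░▓▒█ ░▓ 
          ┃enable_ssl = 8080 ┃▓  ▓▒░░░ ▒ ▒▒ ▒ ░ 
          ┃host = "utf-8"    ┃▒ █▒ ██░░▒▒ ░██░█ 
          ┃log_level = 1024  ┃█░ ░▒ ▓██ ░░▒ █ █ 
          ┃retry_count = 3306┃░▒▒▓█░██ ██▒▓░▓▒▒▓
          ┃max_connections = ┃━━━━━━━━━━━━━━━━━━
          ┃                  ┃                  
          ┃                  ┃                  
          ┃                  ┃                  
          ┗━━━━━━━━━━━━━━━━━━┛                  
                            ┃                   
                            ┗━━━━━━━━━━━━━━━━━━━


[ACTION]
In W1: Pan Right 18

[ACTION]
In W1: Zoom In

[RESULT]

          ┃ TabContainer     ┃                  
          ┠──────────────────┨━━━━━━━━━━━━━━━━━━
          ┃[settings.toml]│ r┃ImageViewer       
          ┃──────────────────┃──────────────────
          ┃[auth]            ┃▒████    ░░██░░▒▒▒
          ┃interval = "info" ┃▒████    ░░██░░▒▒▒
          ┃timeout = "info"  ┃███▒▒▒▒████░░████▒
          ┃debug = true      ┃███▒▒▒▒████░░████▒
          ┃                  ┃▒▒▒██  ░░  ▒▒    █
          ┃[cache]           ┃▒▒▒██  ░░  ▒▒    █
          ┃enable_ssl = 8080 ┃░▓▓▓▓▒▒▒▒▓▓▓▓▓▓░░█
          ┃host = "utf-8"    ┃░▓▓▓▓▒▒▒▒▓▓▓▓▓▓░░█
          ┃log_level = 1024  ┃▒▓▓██  ▒▒▒▒    ░░█
          ┃retry_count = 3306┃▒▓▓██  ▒▒▒▒    ░░█
          ┃max_connections = ┃━━━━━━━━━━━━━━━━━━
          ┃                  ┃                  
          ┃                  ┃                  
          ┃                  ┃                  
          ┗━━━━━━━━━━━━━━━━━━┛                  
                            ┃                   
                            ┗━━━━━━━━━━━━━━━━━━━


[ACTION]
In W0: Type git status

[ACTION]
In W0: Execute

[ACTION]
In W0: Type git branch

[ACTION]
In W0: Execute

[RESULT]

          ┃ TabContainer     ┃                  
          ┠──────────────────┨━━━━━━━━━━━━━━━━━━
          ┃[settings.toml]│ r┃ImageViewer       
          ┃──────────────────┃──────────────────
          ┃[auth]            ┃▒████    ░░██░░▒▒▒
          ┃interval = "info" ┃▒████    ░░██░░▒▒▒
          ┃timeout = "info"  ┃███▒▒▒▒████░░████▒
          ┃debug = true      ┃███▒▒▒▒████░░████▒
          ┃                  ┃▒▒▒██  ░░  ▒▒    █
          ┃[cache]           ┃▒▒▒██  ░░  ▒▒    █
          ┃enable_ssl = 8080 ┃░▓▓▓▓▒▒▒▒▓▓▓▓▓▓░░█
          ┃host = "utf-8"    ┃░▓▓▓▓▒▒▒▒▓▓▓▓▓▓░░█
          ┃log_level = 1024  ┃▒▓▓██  ▒▒▒▒    ░░█
          ┃retry_count = 3306┃▒▓▓██  ▒▒▒▒    ░░█
          ┃max_connections = ┃━━━━━━━━━━━━━━━━━━
          ┃                  ┃ git branch       
          ┃                  ┃ fix/typo         
          ┃                  ┃ develop          
          ┗━━━━━━━━━━━━━━━━━━┛ main             
                            ┃$ █                
                            ┗━━━━━━━━━━━━━━━━━━━


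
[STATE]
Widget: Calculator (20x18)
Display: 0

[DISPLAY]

                   0
┌───┬───┬───┬───┐   
│ 7 │ 8 │ 9 │ ÷ │   
├───┼───┼───┼───┤   
│ 4 │ 5 │ 6 │ × │   
├───┼───┼───┼───┤   
│ 1 │ 2 │ 3 │ - │   
├───┼───┼───┼───┤   
│ 0 │ . │ = │ + │   
├───┼───┼───┼───┤   
│ C │ MC│ MR│ M+│   
└───┴───┴───┴───┘   
                    
                    
                    
                    
                    
                    


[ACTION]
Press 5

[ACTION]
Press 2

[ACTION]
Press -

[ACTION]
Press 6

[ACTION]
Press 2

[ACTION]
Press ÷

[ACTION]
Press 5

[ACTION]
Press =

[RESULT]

                  -2
┌───┬───┬───┬───┐   
│ 7 │ 8 │ 9 │ ÷ │   
├───┼───┼───┼───┤   
│ 4 │ 5 │ 6 │ × │   
├───┼───┼───┼───┤   
│ 1 │ 2 │ 3 │ - │   
├───┼───┼───┼───┤   
│ 0 │ . │ = │ + │   
├───┼───┼───┼───┤   
│ C │ MC│ MR│ M+│   
└───┴───┴───┴───┘   
                    
                    
                    
                    
                    
                    


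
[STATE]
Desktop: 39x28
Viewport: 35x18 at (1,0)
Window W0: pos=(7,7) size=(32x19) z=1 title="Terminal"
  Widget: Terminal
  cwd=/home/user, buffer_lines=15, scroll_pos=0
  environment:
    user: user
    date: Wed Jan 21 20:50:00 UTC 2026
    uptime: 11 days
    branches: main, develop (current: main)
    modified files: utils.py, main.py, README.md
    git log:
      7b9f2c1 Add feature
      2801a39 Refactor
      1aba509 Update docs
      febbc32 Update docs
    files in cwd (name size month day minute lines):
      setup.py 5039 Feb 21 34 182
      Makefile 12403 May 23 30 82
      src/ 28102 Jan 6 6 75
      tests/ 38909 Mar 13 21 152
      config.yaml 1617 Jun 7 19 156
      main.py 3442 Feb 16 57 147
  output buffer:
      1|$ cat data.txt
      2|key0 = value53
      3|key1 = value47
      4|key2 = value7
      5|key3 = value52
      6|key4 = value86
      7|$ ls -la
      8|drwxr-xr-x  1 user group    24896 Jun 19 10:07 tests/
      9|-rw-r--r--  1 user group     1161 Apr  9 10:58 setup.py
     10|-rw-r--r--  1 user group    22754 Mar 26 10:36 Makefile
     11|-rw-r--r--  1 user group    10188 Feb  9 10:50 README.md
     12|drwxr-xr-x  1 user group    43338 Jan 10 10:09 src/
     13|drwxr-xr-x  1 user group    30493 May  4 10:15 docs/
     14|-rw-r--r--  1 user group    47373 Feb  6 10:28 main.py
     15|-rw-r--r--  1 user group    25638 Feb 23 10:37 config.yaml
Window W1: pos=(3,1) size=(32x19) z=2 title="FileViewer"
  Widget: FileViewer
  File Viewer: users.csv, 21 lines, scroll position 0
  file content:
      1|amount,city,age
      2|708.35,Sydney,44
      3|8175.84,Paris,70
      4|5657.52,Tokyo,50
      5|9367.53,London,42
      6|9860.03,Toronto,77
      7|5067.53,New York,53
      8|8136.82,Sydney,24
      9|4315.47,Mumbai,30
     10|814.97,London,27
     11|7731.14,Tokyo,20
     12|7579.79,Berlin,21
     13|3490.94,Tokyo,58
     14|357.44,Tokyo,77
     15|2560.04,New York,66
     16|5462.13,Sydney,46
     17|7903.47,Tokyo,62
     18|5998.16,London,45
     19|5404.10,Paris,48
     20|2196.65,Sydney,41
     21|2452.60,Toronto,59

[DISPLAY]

                                   
  ┏━━━━━━━━━━━━━━━━━━━━━━━━━━━━━━┓ 
  ┃ FileViewer                   ┃ 
  ┠──────────────────────────────┨ 
  ┃amount,city,age              ▲┃ 
  ┃708.35,Sydney,44             █┃ 
  ┃8175.84,Paris,70             ░┃ 
  ┃5657.52,Tokyo,50             ░┃━
  ┃9367.53,London,42            ░┃ 
  ┃9860.03,Toronto,77           ░┃─
  ┃5067.53,New York,53          ░┃ 
  ┃8136.82,Sydney,24            ░┃ 
  ┃4315.47,Mumbai,30            ░┃ 
  ┃814.97,London,27             ░┃ 
  ┃7731.14,Tokyo,20             ░┃ 
  ┃7579.79,Berlin,21            ░┃ 
  ┃3490.94,Tokyo,58             ░┃ 
  ┃357.44,Tokyo,77              ░┃ 


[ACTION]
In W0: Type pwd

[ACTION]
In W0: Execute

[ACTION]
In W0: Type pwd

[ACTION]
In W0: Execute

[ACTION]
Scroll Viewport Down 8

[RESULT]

  ┃9367.53,London,42            ░┃ 
  ┃9860.03,Toronto,77           ░┃─
  ┃5067.53,New York,53          ░┃ 
  ┃8136.82,Sydney,24            ░┃ 
  ┃4315.47,Mumbai,30            ░┃ 
  ┃814.97,London,27             ░┃ 
  ┃7731.14,Tokyo,20             ░┃ 
  ┃7579.79,Berlin,21            ░┃ 
  ┃3490.94,Tokyo,58             ░┃ 
  ┃357.44,Tokyo,77              ░┃ 
  ┃2560.04,New York,66          ▼┃ 
  ┗━━━━━━━━━━━━━━━━━━━━━━━━━━━━━━┛ 
      ┃$ pwd                       
      ┃/home/user                  
      ┃$ pwd                       
      ┃/home/user                  
      ┃$ █                         
      ┗━━━━━━━━━━━━━━━━━━━━━━━━━━━━


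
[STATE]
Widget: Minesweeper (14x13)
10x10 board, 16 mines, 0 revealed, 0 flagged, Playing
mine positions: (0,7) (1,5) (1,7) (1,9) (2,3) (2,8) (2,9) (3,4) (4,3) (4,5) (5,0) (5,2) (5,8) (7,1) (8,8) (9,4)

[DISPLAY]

■■■■■■■■■■    
■■■■■■■■■■    
■■■■■■■■■■    
■■■■■■■■■■    
■■■■■■■■■■    
■■■■■■■■■■    
■■■■■■■■■■    
■■■■■■■■■■    
■■■■■■■■■■    
■■■■■■■■■■    
              
              
              


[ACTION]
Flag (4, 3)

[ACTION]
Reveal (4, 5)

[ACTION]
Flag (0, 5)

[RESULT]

■■■■■■■✹■■    
■■■■■✹■✹■✹    
■■■✹■■■■✹✹    
■■■■✹■■■■■    
■■■✹■✹■■■■    
✹■✹■■■■■✹■    
■■■■■■■■■■    
■✹■■■■■■■■    
■■■■■■■■✹■    
■■■■✹■■■■■    
              
              
              


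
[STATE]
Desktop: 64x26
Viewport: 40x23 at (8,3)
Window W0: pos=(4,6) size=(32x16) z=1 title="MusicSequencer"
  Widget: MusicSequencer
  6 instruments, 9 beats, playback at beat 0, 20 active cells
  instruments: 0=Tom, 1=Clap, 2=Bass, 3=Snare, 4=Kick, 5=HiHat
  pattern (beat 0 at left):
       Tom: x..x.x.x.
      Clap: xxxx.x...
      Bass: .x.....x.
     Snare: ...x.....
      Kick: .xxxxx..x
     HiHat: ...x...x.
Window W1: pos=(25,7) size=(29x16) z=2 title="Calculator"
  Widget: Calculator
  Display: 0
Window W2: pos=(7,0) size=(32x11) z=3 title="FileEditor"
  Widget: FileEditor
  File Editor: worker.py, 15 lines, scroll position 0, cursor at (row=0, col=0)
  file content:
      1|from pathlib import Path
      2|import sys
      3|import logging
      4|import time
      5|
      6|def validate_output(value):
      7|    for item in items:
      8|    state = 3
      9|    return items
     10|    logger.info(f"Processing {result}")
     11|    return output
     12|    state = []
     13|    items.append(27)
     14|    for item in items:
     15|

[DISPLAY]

█rom pathlib import Path     ▲┃         
import sys                   █┃         
import logging               ░┃         
import time                  ░┃         
                             ░┃━━━━━━━━━
def validate_output(value):  ░┃         
    for item in items:       ▼┃─────────
━━━━━━━━━━━━━━━━━━━━━━━━━━━━━━┛         
lap████·█···     ┃┌───┬───┬───┬───┐     
ass·█·····█·     ┃│ 7 │ 8 │ 9 │ ÷ │     
are···█·····     ┃├───┼───┼───┼───┤     
ick·█████··█     ┃│ 4 │ 5 │ 6 │ × │     
Hat···█···█·     ┃├───┼───┼───┼───┤     
                 ┃│ 1 │ 2 │ 3 │ - │     
                 ┃├───┼───┼───┼───┤     
                 ┃│ 0 │ . │ = │ + │     
                 ┃├───┼───┼───┼───┤     
                 ┃│ C │ MC│ MR│ M+│     
━━━━━━━━━━━━━━━━━┃└───┴───┴───┴───┘     
                 ┗━━━━━━━━━━━━━━━━━━━━━━
                                        
                                        
                                        


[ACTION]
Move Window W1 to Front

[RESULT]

█rom pathlib import Path     ▲┃         
import sys                   █┃         
import logging               ░┃         
import time                  ░┃         
                 ┏━━━━━━━━━━━━━━━━━━━━━━
def validate_outp┃ Calculator           
    for item in i┠──────────────────────
━━━━━━━━━━━━━━━━━┃                      
lap████·█···     ┃┌───┬───┬───┬───┐     
ass·█·····█·     ┃│ 7 │ 8 │ 9 │ ÷ │     
are···█·····     ┃├───┼───┼───┼───┤     
ick·█████··█     ┃│ 4 │ 5 │ 6 │ × │     
Hat···█···█·     ┃├───┼───┼───┼───┤     
                 ┃│ 1 │ 2 │ 3 │ - │     
                 ┃├───┼───┼───┼───┤     
                 ┃│ 0 │ . │ = │ + │     
                 ┃├───┼───┼───┼───┤     
                 ┃│ C │ MC│ MR│ M+│     
━━━━━━━━━━━━━━━━━┃└───┴───┴───┴───┘     
                 ┗━━━━━━━━━━━━━━━━━━━━━━
                                        
                                        
                                        


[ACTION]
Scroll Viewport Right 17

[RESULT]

ort Path     ▲┃                         
             █┃                         
             ░┃                         
             ░┃                         
 ┏━━━━━━━━━━━━━━━━━━━━━━━━━━━┓          
p┃ Calculator                ┃          
i┠───────────────────────────┨          
━┃                          0┃          
 ┃┌───┬───┬───┬───┐          ┃          
 ┃│ 7 │ 8 │ 9 │ ÷ │          ┃          
 ┃├───┼───┼───┼───┤          ┃          
 ┃│ 4 │ 5 │ 6 │ × │          ┃          
 ┃├───┼───┼───┼───┤          ┃          
 ┃│ 1 │ 2 │ 3 │ - │          ┃          
 ┃├───┼───┼───┼───┤          ┃          
 ┃│ 0 │ . │ = │ + │          ┃          
 ┃├───┼───┼───┼───┤          ┃          
 ┃│ C │ MC│ MR│ M+│          ┃          
━┃└───┴───┴───┴───┘          ┃          
 ┗━━━━━━━━━━━━━━━━━━━━━━━━━━━┛          
                                        
                                        
                                        


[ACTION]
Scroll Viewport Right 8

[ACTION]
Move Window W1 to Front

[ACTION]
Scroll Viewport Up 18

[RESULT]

━━━━━━━━━━━━━━┓                         
              ┃                         
──────────────┨                         
ort Path     ▲┃                         
             █┃                         
             ░┃                         
             ░┃                         
 ┏━━━━━━━━━━━━━━━━━━━━━━━━━━━┓          
p┃ Calculator                ┃          
i┠───────────────────────────┨          
━┃                          0┃          
 ┃┌───┬───┬───┬───┐          ┃          
 ┃│ 7 │ 8 │ 9 │ ÷ │          ┃          
 ┃├───┼───┼───┼───┤          ┃          
 ┃│ 4 │ 5 │ 6 │ × │          ┃          
 ┃├───┼───┼───┼───┤          ┃          
 ┃│ 1 │ 2 │ 3 │ - │          ┃          
 ┃├───┼───┼───┼───┤          ┃          
 ┃│ 0 │ . │ = │ + │          ┃          
 ┃├───┼───┼───┼───┤          ┃          
 ┃│ C │ MC│ MR│ M+│          ┃          
━┃└───┴───┴───┴───┘          ┃          
 ┗━━━━━━━━━━━━━━━━━━━━━━━━━━━┛          


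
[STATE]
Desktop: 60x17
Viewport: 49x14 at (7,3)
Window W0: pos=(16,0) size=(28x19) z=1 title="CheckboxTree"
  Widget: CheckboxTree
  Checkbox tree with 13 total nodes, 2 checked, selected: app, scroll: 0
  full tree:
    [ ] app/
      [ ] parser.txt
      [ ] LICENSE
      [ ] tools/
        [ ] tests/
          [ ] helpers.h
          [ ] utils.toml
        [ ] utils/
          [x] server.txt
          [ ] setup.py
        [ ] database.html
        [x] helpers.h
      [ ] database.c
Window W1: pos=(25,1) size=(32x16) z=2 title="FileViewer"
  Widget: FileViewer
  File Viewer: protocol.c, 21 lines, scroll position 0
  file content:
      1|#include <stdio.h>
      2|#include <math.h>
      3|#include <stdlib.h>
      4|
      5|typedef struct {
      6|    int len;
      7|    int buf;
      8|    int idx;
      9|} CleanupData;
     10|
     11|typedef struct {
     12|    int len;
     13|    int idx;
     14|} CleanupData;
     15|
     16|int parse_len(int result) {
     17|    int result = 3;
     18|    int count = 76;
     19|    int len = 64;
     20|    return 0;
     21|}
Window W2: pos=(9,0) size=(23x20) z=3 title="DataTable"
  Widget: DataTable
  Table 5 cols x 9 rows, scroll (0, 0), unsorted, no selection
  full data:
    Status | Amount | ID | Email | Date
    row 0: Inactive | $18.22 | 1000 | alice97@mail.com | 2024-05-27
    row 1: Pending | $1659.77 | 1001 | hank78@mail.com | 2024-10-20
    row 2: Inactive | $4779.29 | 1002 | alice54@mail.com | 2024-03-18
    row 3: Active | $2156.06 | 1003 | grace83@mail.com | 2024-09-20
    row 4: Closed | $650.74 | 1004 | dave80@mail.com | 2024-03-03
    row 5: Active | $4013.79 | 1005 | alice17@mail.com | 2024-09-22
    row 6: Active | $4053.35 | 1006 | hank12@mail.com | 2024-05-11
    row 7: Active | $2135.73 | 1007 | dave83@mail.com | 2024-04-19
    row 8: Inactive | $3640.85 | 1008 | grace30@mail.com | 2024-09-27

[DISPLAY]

  ┃Status  │Amount  │ID ┃────────────────────────
  ┃────────┼────────┼───┃de <stdio.h>           ▲
  ┃Inactive│$18.22  │100┃de <math.h>            █
  ┃Pending │$1659.77│100┃de <stdlib.h>          ░
  ┃Inactive│$4779.29│100┃                       ░
  ┃Active  │$2156.06│100┃f struct {             ░
  ┃Closed  │$650.74 │100┃t len;                 ░
  ┃Active  │$4013.79│100┃t buf;                 ░
  ┃Active  │$4053.35│100┃t idx;                 ░
  ┃Active  │$2135.73│100┃nupData;               ░
  ┃Inactive│$3640.85│100┃                       ░
  ┃                     ┃f struct {             ░
  ┃                     ┃t len;                 ▼
  ┃                     ┃━━━━━━━━━━━━━━━━━━━━━━━━


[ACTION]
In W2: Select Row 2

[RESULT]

  ┃Status  │Amount  │ID ┃────────────────────────
  ┃────────┼────────┼───┃de <stdio.h>           ▲
  ┃Inactive│$18.22  │100┃de <math.h>            █
  ┃Pending │$1659.77│100┃de <stdlib.h>          ░
  ┃>nactive│$4779.29│100┃                       ░
  ┃Active  │$2156.06│100┃f struct {             ░
  ┃Closed  │$650.74 │100┃t len;                 ░
  ┃Active  │$4013.79│100┃t buf;                 ░
  ┃Active  │$4053.35│100┃t idx;                 ░
  ┃Active  │$2135.73│100┃nupData;               ░
  ┃Inactive│$3640.85│100┃                       ░
  ┃                     ┃f struct {             ░
  ┃                     ┃t len;                 ▼
  ┃                     ┃━━━━━━━━━━━━━━━━━━━━━━━━


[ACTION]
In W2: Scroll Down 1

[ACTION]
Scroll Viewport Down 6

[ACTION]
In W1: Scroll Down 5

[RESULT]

  ┃Status  │Amount  │ID ┃────────────────────────
  ┃────────┼────────┼───┃t len;                 ▲
  ┃Inactive│$18.22  │100┃t buf;                 ░
  ┃Pending │$1659.77│100┃t idx;                 ░
  ┃>nactive│$4779.29│100┃nupData;               ░
  ┃Active  │$2156.06│100┃                       ░
  ┃Closed  │$650.74 │100┃f struct {             ░
  ┃Active  │$4013.79│100┃t len;                 █
  ┃Active  │$4053.35│100┃t idx;                 ░
  ┃Active  │$2135.73│100┃nupData;               ░
  ┃Inactive│$3640.85│100┃                       ░
  ┃                     ┃rse_len(int result) {  ░
  ┃                     ┃t result = 3;          ▼
  ┃                     ┃━━━━━━━━━━━━━━━━━━━━━━━━


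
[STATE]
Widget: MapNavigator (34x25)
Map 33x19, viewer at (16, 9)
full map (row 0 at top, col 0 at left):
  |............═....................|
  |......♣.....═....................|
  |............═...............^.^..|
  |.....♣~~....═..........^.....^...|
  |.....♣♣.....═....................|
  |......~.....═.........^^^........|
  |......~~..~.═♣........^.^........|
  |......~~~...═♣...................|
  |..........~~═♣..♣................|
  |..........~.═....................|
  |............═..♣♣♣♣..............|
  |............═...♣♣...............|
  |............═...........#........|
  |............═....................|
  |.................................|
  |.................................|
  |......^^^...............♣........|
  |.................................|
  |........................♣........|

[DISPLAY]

                                  
                                  
                                  
 ............═....................
 ......♣.....═....................
 ............═...............^.^..
 .....♣~~....═..........^.....^...
 .....♣♣.....═....................
 ......~.....═.........^^^........
 ......~~..~.═♣........^.^........
 ......~~~...═♣...................
 ..........~~═♣..♣................
 ..........~.═...@................
 ............═..♣♣♣♣..............
 ............═...♣♣...............
 ............═...........#........
 ............═....................
 .................................
 .................................
 ......^^^...............♣........
 .................................
 ........................♣........
                                  
                                  
                                  


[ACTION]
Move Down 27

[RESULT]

 ......~~..~.═♣........^.^........
 ......~~~...═♣...................
 ..........~~═♣..♣................
 ..........~.═....................
 ............═..♣♣♣♣..............
 ............═...♣♣...............
 ............═...........#........
 ............═....................
 .................................
 .................................
 ......^^^...............♣........
 .................................
 ................@.......♣........
                                  
                                  
                                  
                                  
                                  
                                  
                                  
                                  
                                  
                                  
                                  
                                  


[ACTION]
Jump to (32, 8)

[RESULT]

                                  
                                  
                                  
                                  
..................                
..................                
.............^.^..                
........^.....^...                
..................                
.......^^^........                
.......^.^........                
..................                
.♣...............@                
..................                
♣♣♣♣..............                
.♣♣...............                
.........#........                
..................                
..................                
..................                
.........♣........                
..................                
.........♣........                
                                  
                                  


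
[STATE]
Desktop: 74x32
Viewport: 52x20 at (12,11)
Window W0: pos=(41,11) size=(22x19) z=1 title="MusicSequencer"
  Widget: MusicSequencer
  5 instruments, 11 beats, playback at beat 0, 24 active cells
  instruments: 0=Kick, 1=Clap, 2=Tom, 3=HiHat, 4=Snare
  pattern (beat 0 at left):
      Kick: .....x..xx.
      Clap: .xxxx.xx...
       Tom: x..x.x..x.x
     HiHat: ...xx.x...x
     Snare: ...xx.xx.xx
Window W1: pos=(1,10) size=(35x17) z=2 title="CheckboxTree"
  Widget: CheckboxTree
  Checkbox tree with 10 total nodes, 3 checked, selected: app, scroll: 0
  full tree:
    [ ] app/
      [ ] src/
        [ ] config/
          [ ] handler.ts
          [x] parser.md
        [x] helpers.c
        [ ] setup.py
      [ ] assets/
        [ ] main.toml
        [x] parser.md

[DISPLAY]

ree                    ┃     ┏━━━━━━━━━━━━━━━━━━━━┓ 
───────────────────────┨     ┃ MusicSequencer     ┃ 
                       ┃     ┠────────────────────┨ 
/                      ┃     ┃      ▼1234567890   ┃ 
onfig/                 ┃     ┃  Kick·····█··██·   ┃ 
 handler.ts            ┃     ┃  Clap·████·██···   ┃ 
 parser.md             ┃     ┃   Tom█··█·█··█·█   ┃ 
elpers.c               ┃     ┃ HiHat···██·█···█   ┃ 
etup.py                ┃     ┃ Snare···██·██·██   ┃ 
ets/                   ┃     ┃                    ┃ 
ain.toml               ┃     ┃                    ┃ 
arser.md               ┃     ┃                    ┃ 
                       ┃     ┃                    ┃ 
                       ┃     ┃                    ┃ 
                       ┃     ┃                    ┃ 
━━━━━━━━━━━━━━━━━━━━━━━┛     ┃                    ┃ 
                             ┃                    ┃ 
                             ┃                    ┃ 
                             ┗━━━━━━━━━━━━━━━━━━━━┛ 
                                                    


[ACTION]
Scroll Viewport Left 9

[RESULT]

CheckboxTree                    ┃     ┏━━━━━━━━━━━━━
────────────────────────────────┨     ┃ MusicSequenc
[-] app/                        ┃     ┠─────────────
  [-] src/                      ┃     ┃      ▼123456
    [-] config/                 ┃     ┃  Kick·····█·
      [ ] handler.ts            ┃     ┃  Clap·████·█
      [x] parser.md             ┃     ┃   Tom█··█·█·
    [x] helpers.c               ┃     ┃ HiHat···██·█
    [ ] setup.py                ┃     ┃ Snare···██·█
  [-] assets/                   ┃     ┃             
    [ ] main.toml               ┃     ┃             
    [x] parser.md               ┃     ┃             
                                ┃     ┃             
                                ┃     ┃             
                                ┃     ┃             
━━━━━━━━━━━━━━━━━━━━━━━━━━━━━━━━┛     ┃             
                                      ┃             
                                      ┃             
                                      ┗━━━━━━━━━━━━━
                                                    


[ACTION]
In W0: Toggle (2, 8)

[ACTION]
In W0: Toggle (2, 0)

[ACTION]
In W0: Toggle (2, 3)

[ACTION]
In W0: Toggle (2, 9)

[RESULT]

CheckboxTree                    ┃     ┏━━━━━━━━━━━━━
────────────────────────────────┨     ┃ MusicSequenc
[-] app/                        ┃     ┠─────────────
  [-] src/                      ┃     ┃      ▼123456
    [-] config/                 ┃     ┃  Kick·····█·
      [ ] handler.ts            ┃     ┃  Clap·████·█
      [x] parser.md             ┃     ┃   Tom·····█·
    [x] helpers.c               ┃     ┃ HiHat···██·█
    [ ] setup.py                ┃     ┃ Snare···██·█
  [-] assets/                   ┃     ┃             
    [ ] main.toml               ┃     ┃             
    [x] parser.md               ┃     ┃             
                                ┃     ┃             
                                ┃     ┃             
                                ┃     ┃             
━━━━━━━━━━━━━━━━━━━━━━━━━━━━━━━━┛     ┃             
                                      ┃             
                                      ┃             
                                      ┗━━━━━━━━━━━━━
                                                    


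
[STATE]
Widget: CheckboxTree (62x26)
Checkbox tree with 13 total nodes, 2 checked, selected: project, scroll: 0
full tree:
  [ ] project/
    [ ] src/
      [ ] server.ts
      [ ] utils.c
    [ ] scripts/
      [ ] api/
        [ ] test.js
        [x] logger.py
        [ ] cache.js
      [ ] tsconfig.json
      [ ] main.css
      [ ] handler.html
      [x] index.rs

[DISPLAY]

>[-] project/                                                 
   [ ] src/                                                   
     [ ] server.ts                                            
     [ ] utils.c                                              
   [-] scripts/                                               
     [-] api/                                                 
       [ ] test.js                                            
       [x] logger.py                                          
       [ ] cache.js                                           
     [ ] tsconfig.json                                        
     [ ] main.css                                             
     [ ] handler.html                                         
     [x] index.rs                                             
                                                              
                                                              
                                                              
                                                              
                                                              
                                                              
                                                              
                                                              
                                                              
                                                              
                                                              
                                                              
                                                              


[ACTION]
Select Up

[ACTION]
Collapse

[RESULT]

>[-] project/                                                 
                                                              
                                                              
                                                              
                                                              
                                                              
                                                              
                                                              
                                                              
                                                              
                                                              
                                                              
                                                              
                                                              
                                                              
                                                              
                                                              
                                                              
                                                              
                                                              
                                                              
                                                              
                                                              
                                                              
                                                              
                                                              


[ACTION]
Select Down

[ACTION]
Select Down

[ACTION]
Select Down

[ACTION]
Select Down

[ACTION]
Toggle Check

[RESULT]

>[x] project/                                                 
                                                              
                                                              
                                                              
                                                              
                                                              
                                                              
                                                              
                                                              
                                                              
                                                              
                                                              
                                                              
                                                              
                                                              
                                                              
                                                              
                                                              
                                                              
                                                              
                                                              
                                                              
                                                              
                                                              
                                                              
                                                              
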